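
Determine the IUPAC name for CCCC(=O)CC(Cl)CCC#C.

6-chlorodec-9-yn-4-one

The longest chain bearing the carbonyl and the multiple bond is 10 carbons long (decane).
A ketone (C=O on an internal carbon) is the principal characteristic group, giving the suffix -one.
The chain contains a C≡C triple bond, so the unsaturation ending is -yne.
The numbering direction is chosen so that numbering from this end puts the carbonyl group at C-4 rather than C-7.
That gives the carbonyl at C-4; the triple bond between C-9 and C-10; a chloro group at C-6.
Putting it together: 6-chlorodec-9-yn-4-one.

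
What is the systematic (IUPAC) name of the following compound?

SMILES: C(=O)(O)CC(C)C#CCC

3-methylhept-4-ynoic acid

The longest carbon chain that includes the –COOH group and the multiple bond has 7 carbons, so the parent hydride is heptane.
The highest-priority functional group is a carboxylic acid (terminal –COOH), so the name ends in -oic acid.
A C≡C triple bond in the chain gives the infix -yne-.
Choose the numbering such that the carboxylic acid carbon is C-1 by definition.
With this numbering: the triple bond between C-4 and C-5; a methyl group at C-3.
The name is 3-methylhept-4-ynoic acid.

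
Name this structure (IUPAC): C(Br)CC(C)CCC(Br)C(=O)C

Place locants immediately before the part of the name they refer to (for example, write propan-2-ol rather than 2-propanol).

3,8-dibromo-6-methyloctan-2-one

The longest carbon chain that includes the carbonyl has 8 carbons, so the parent hydride is octane.
The highest-priority functional group is a ketone (C=O on an internal carbon), so the name ends in -one.
The numbering direction is chosen so that numbering from this end puts the carbonyl group at C-2 rather than C-7.
This places the carbonyl at C-2; bromo groups at C-3 and C-8; a methyl group at C-6.
Prefixes are listed alphabetically: bromo, methyl.
Assembling the pieces gives 3,8-dibromo-6-methyloctan-2-one.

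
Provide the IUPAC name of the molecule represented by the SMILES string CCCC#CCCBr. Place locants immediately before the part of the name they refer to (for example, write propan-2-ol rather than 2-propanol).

1-bromohept-3-yne

The longest carbon chain that includes the multiple bond has 7 carbons, so the parent hydride is heptane.
The chain contains a C≡C triple bond, so the unsaturation ending is -yne.
Number the chain so that numbering from this end puts the triple bond at C-3 rather than C-4.
With this numbering: the triple bond between C-3 and C-4; a bromo group at C-1.
Putting it together: 1-bromohept-3-yne.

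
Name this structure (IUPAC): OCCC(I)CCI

Counting along the main chain through the –OH group gives 5 carbons: the parent is pentane.
The highest-priority functional group is an alcohol (–OH), so the name ends in -ol.
The numbering direction is chosen so that numbering from this end puts the hydroxyl group at C-1 rather than C-5.
That gives the hydroxyl at C-1; iodo groups at C-3 and C-5.
Assembling the pieces gives 3,5-diiodopentan-1-ol.

3,5-diiodopentan-1-ol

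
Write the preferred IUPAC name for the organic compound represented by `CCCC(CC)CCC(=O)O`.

4-ethylheptanoic acid

The longest carbon chain that includes the –COOH group has 7 carbons, so the parent hydride is heptane.
A carboxylic acid (terminal –COOH) is the principal characteristic group, giving the suffix -oic acid.
Choose the numbering such that the carboxylic acid carbon is C-1 by definition.
This places an ethyl group at C-4.
Putting it together: 4-ethylheptanoic acid.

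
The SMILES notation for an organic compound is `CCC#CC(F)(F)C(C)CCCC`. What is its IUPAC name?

5,5-difluoro-6-methyldec-3-yne

The longest carbon chain that includes the multiple bond has 10 carbons, so the parent hydride is decane.
There is one C≡C triple bond, indicated by the ending -yne.
Choose the numbering such that numbering from this end puts the triple bond at C-3 rather than C-7.
That gives the triple bond between C-3 and C-4; two fluoro groups at C-5; a methyl group at C-6.
Substituent prefixes are cited in alphabetical order (multiplying prefixes like di-/tri- are ignored for ordering).
The name is 5,5-difluoro-6-methyldec-3-yne.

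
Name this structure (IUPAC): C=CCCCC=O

hex-5-enal

Counting along the main chain through the –CHO group and the multiple bond gives 6 carbons: the parent is hexane.
The highest-priority functional group is an aldehyde (terminal –CHO), so the name ends in -al.
A C=C double bond in the chain gives the infix -ene-.
Number the chain so that the aldehyde carbon is C-1 by definition.
This places the double bond between C-5 and C-6.
Assembling the pieces gives hex-5-enal.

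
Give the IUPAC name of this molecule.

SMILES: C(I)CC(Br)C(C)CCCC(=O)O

6-bromo-8-iodo-5-methyloctanoic acid

The longest chain bearing the –COOH group is 8 carbons long (octane).
The principal characteristic group is a carboxylic acid (terminal –COOH), named with the suffix -oic acid.
The numbering direction is chosen so that the carboxylic acid carbon is C-1 by definition.
With this numbering: a bromo group at C-6; an iodo group at C-8; a methyl group at C-5.
Prefixes are listed alphabetically: bromo, iodo, methyl.
The name is 6-bromo-8-iodo-5-methyloctanoic acid.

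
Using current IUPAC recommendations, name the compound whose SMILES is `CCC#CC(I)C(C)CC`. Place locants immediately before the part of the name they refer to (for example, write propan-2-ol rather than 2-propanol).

The longest chain bearing the multiple bond is 8 carbons long (octane).
There is one C≡C triple bond, indicated by the ending -yne.
Number the chain so that numbering from this end puts the triple bond at C-3 rather than C-5.
This places the triple bond between C-3 and C-4; an iodo group at C-5; a methyl group at C-6.
The substituents are ordered alphabetically, ignoring any di-/tri- multipliers.
Putting it together: 5-iodo-6-methyloct-3-yne.

5-iodo-6-methyloct-3-yne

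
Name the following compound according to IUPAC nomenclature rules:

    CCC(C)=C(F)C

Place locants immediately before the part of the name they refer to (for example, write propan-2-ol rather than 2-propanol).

The longest chain bearing the multiple bond is 5 carbons long (pentane).
A C=C double bond in the chain gives the infix -ene-.
Number the chain so that numbering from this end puts the double bond at C-2 rather than C-3.
This places the double bond between C-2 and C-3; a fluoro group at C-2; a methyl group at C-3.
The substituents are ordered alphabetically, ignoring any di-/tri- multipliers.
Assembling the pieces gives 2-fluoro-3-methylpent-2-ene.

2-fluoro-3-methylpent-2-ene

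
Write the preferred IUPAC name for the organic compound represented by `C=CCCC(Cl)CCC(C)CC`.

5-chloro-8-methyldec-1-ene

The longest carbon chain that includes the multiple bond has 10 carbons, so the parent hydride is decane.
A C=C double bond in the chain gives the infix -ene-.
Choose the numbering such that numbering from this end puts the double bond at C-1 rather than C-9.
That gives the double bond between C-1 and C-2; a chloro group at C-5; a methyl group at C-8.
Substituent prefixes are cited in alphabetical order (multiplying prefixes like di-/tri- are ignored for ordering).
The name is 5-chloro-8-methyldec-1-ene.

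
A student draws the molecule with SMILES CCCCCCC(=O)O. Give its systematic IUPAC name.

Counting along the main chain through the –COOH group gives 7 carbons: the parent is heptane.
A carboxylic acid (terminal –COOH) is the principal characteristic group, giving the suffix -oic acid.
Choose the numbering such that the carboxylic acid carbon is C-1 by definition.
The name is heptanoic acid.

heptanoic acid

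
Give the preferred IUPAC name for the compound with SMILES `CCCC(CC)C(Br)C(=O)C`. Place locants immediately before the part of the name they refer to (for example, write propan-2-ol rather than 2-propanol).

3-bromo-4-ethylheptan-2-one

The longest carbon chain that includes the carbonyl has 7 carbons, so the parent hydride is heptane.
A ketone (C=O on an internal carbon) is the principal characteristic group, giving the suffix -one.
Number the chain so that numbering from this end puts the carbonyl group at C-2 rather than C-6.
This places the carbonyl at C-2; a bromo group at C-3; an ethyl group at C-4.
Substituent prefixes are cited in alphabetical order (multiplying prefixes like di-/tri- are ignored for ordering).
The name is 3-bromo-4-ethylheptan-2-one.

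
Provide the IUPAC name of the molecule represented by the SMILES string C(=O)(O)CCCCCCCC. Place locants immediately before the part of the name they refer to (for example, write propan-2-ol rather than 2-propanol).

The longest chain bearing the –COOH group is 9 carbons long (nonane).
The principal characteristic group is a carboxylic acid (terminal –COOH), named with the suffix -oic acid.
Choose the numbering such that the carboxylic acid carbon is C-1 by definition.
Putting it together: nonanoic acid.

nonanoic acid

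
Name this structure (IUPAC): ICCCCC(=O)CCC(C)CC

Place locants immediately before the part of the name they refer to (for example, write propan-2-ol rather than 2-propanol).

1-iodo-8-methyldecan-5-one

The longest carbon chain that includes the carbonyl has 10 carbons, so the parent hydride is decane.
A ketone (C=O on an internal carbon) is the principal characteristic group, giving the suffix -one.
Choose the numbering such that numbering from this end puts the carbonyl group at C-5 rather than C-6.
With this numbering: the carbonyl at C-5; an iodo group at C-1; a methyl group at C-8.
The substituents are ordered alphabetically, ignoring any di-/tri- multipliers.
Putting it together: 1-iodo-8-methyldecan-5-one.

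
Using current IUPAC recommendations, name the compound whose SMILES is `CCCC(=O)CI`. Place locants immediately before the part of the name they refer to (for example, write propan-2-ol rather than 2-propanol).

1-iodopentan-2-one

The longest carbon chain that includes the carbonyl has 5 carbons, so the parent hydride is pentane.
The highest-priority functional group is a ketone (C=O on an internal carbon), so the name ends in -one.
Choose the numbering such that numbering from this end puts the carbonyl group at C-2 rather than C-4.
That gives the carbonyl at C-2; an iodo group at C-1.
Assembling the pieces gives 1-iodopentan-2-one.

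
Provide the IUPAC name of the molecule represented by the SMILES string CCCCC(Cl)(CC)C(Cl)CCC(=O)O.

The longest chain bearing the –COOH group is 9 carbons long (nonane).
The highest-priority functional group is a carboxylic acid (terminal –COOH), so the name ends in -oic acid.
The numbering direction is chosen so that the carboxylic acid carbon is C-1 by definition.
That gives chloro groups at C-4 and C-5; an ethyl group at C-5.
Prefixes are listed alphabetically: chloro, ethyl.
The name is 4,5-dichloro-5-ethylnonanoic acid.

4,5-dichloro-5-ethylnonanoic acid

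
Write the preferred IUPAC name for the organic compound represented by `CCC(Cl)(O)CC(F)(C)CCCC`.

3-chloro-5-fluoro-5-methylnonan-3-ol

The longest chain bearing the –OH group is 9 carbons long (nonane).
The principal characteristic group is an alcohol (–OH), named with the suffix -ol.
Choose the numbering such that numbering from this end puts the hydroxyl group at C-3 rather than C-7.
That gives the hydroxyl at C-3; a chloro group at C-3; a fluoro group at C-5; a methyl group at C-5.
The substituents are ordered alphabetically, ignoring any di-/tri- multipliers.
Putting it together: 3-chloro-5-fluoro-5-methylnonan-3-ol.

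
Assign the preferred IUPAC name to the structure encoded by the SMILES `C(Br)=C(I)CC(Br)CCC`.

1,4-dibromo-2-iodohept-1-ene

The longest chain bearing the multiple bond is 7 carbons long (heptane).
A C=C double bond in the chain gives the infix -ene-.
The numbering direction is chosen so that numbering from this end puts the double bond at C-1 rather than C-6.
This places the double bond between C-1 and C-2; bromo groups at C-1 and C-4; an iodo group at C-2.
Substituent prefixes are cited in alphabetical order (multiplying prefixes like di-/tri- are ignored for ordering).
The name is 1,4-dibromo-2-iodohept-1-ene.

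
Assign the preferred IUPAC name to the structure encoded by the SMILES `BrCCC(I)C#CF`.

5-bromo-1-fluoro-3-iodopent-1-yne

The longest carbon chain that includes the multiple bond has 5 carbons, so the parent hydride is pentane.
There is one C≡C triple bond, indicated by the ending -yne.
Number the chain so that numbering from this end puts the triple bond at C-1 rather than C-4.
With this numbering: the triple bond between C-1 and C-2; a bromo group at C-5; a fluoro group at C-1; an iodo group at C-3.
Prefixes are listed alphabetically: bromo, fluoro, iodo.
The name is 5-bromo-1-fluoro-3-iodopent-1-yne.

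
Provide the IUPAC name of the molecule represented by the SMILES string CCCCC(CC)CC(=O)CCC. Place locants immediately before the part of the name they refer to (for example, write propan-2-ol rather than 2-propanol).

Counting along the main chain through the carbonyl gives 10 carbons: the parent is decane.
A ketone (C=O on an internal carbon) is the principal characteristic group, giving the suffix -one.
Choose the numbering such that numbering from this end puts the carbonyl group at C-4 rather than C-7.
With this numbering: the carbonyl at C-4; an ethyl group at C-6.
Assembling the pieces gives 6-ethyldecan-4-one.

6-ethyldecan-4-one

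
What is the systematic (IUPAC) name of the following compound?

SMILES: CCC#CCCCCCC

Counting along the main chain through the multiple bond gives 10 carbons: the parent is decane.
A C≡C triple bond in the chain gives the infix -yne-.
The numbering direction is chosen so that numbering from this end puts the triple bond at C-3 rather than C-7.
That gives the triple bond between C-3 and C-4.
Assembling the pieces gives dec-3-yne.

dec-3-yne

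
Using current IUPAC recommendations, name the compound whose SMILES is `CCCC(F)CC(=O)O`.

3-fluorohexanoic acid

Counting along the main chain through the –COOH group gives 6 carbons: the parent is hexane.
A carboxylic acid (terminal –COOH) is the principal characteristic group, giving the suffix -oic acid.
Choose the numbering such that the carboxylic acid carbon is C-1 by definition.
With this numbering: a fluoro group at C-3.
The name is 3-fluorohexanoic acid.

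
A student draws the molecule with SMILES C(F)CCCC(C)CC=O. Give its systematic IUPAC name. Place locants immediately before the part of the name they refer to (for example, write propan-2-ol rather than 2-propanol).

Counting along the main chain through the –CHO group gives 7 carbons: the parent is heptane.
The principal characteristic group is an aldehyde (terminal –CHO), named with the suffix -al.
Choose the numbering such that the aldehyde carbon is C-1 by definition.
That gives a fluoro group at C-7; a methyl group at C-3.
Prefixes are listed alphabetically: fluoro, methyl.
The name is 7-fluoro-3-methylheptanal.

7-fluoro-3-methylheptanal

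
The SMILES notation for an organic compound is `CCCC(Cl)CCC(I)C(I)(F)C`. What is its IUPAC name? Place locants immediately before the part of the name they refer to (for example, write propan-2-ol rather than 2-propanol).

6-chloro-2-fluoro-2,3-diiodononane

The parent chain contains 9 carbons (nonane).
Choose the numbering such that the substituent locant set {2,2,3,6} is lower than {4,7,8,8} at the first point of difference.
This places a chloro group at C-6; a fluoro group at C-2; iodo groups at C-2 and C-3.
Substituent prefixes are cited in alphabetical order (multiplying prefixes like di-/tri- are ignored for ordering).
The name is 6-chloro-2-fluoro-2,3-diiodononane.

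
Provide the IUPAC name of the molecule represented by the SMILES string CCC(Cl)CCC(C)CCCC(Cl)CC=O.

The longest carbon chain that includes the –CHO group has 12 carbons, so the parent hydride is dodecane.
The principal characteristic group is an aldehyde (terminal –CHO), named with the suffix -al.
The numbering direction is chosen so that the aldehyde carbon is C-1 by definition.
That gives chloro groups at C-3 and C-10; a methyl group at C-7.
The substituents are ordered alphabetically, ignoring any di-/tri- multipliers.
Putting it together: 3,10-dichloro-7-methyldodecanal.

3,10-dichloro-7-methyldodecanal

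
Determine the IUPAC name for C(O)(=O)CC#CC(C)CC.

The longest chain bearing the –COOH group and the multiple bond is 7 carbons long (heptane).
A carboxylic acid (terminal –COOH) is the principal characteristic group, giving the suffix -oic acid.
A C≡C triple bond in the chain gives the infix -yne-.
Number the chain so that the carboxylic acid carbon is C-1 by definition.
That gives the triple bond between C-3 and C-4; a methyl group at C-5.
Assembling the pieces gives 5-methylhept-3-ynoic acid.

5-methylhept-3-ynoic acid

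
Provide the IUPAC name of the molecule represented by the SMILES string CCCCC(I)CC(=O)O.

3-iodoheptanoic acid

Counting along the main chain through the –COOH group gives 7 carbons: the parent is heptane.
A carboxylic acid (terminal –COOH) is the principal characteristic group, giving the suffix -oic acid.
The numbering direction is chosen so that the carboxylic acid carbon is C-1 by definition.
That gives an iodo group at C-3.
Putting it together: 3-iodoheptanoic acid.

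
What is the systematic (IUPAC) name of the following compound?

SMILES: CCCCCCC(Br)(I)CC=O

3-bromo-3-iodononanal

Counting along the main chain through the –CHO group gives 9 carbons: the parent is nonane.
The principal characteristic group is an aldehyde (terminal –CHO), named with the suffix -al.
The numbering direction is chosen so that the aldehyde carbon is C-1 by definition.
With this numbering: a bromo group at C-3; an iodo group at C-3.
The substituents are ordered alphabetically, ignoring any di-/tri- multipliers.
The name is 3-bromo-3-iodononanal.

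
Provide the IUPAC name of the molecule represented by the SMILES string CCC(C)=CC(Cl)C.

2-chloro-4-methylhex-3-ene

The longest chain bearing the multiple bond is 6 carbons long (hexane).
The chain contains a C=C double bond, so the unsaturation ending is -ene.
Number the chain so that the substituent locant set {2,4} is lower than {3,5} at the first point of difference.
With this numbering: the double bond between C-3 and C-4; a chloro group at C-2; a methyl group at C-4.
Substituent prefixes are cited in alphabetical order (multiplying prefixes like di-/tri- are ignored for ordering).
The name is 2-chloro-4-methylhex-3-ene.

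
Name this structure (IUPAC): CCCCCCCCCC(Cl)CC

3-chlorododecane

The longest carbon chain is 12 atoms: the parent is dodecane.
Choose the numbering such that the substituent locant set {3} is lower than {10} at the first point of difference.
With this numbering: a chloro group at C-3.
Putting it together: 3-chlorododecane.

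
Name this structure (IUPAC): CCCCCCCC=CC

Counting along the main chain through the multiple bond gives 10 carbons: the parent is decane.
A C=C double bond in the chain gives the infix -ene-.
Number the chain so that numbering from this end puts the double bond at C-2 rather than C-8.
That gives the double bond between C-2 and C-3.
The name is dec-2-ene.

dec-2-ene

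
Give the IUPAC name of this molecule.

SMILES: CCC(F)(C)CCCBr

1-bromo-4-fluoro-4-methylhexane

The longest continuous carbon chain has 6 atoms, so the parent hydride is hexane.
Choose the numbering such that the substituent locant set {1,4,4} is lower than {3,3,6} at the first point of difference.
This places a bromo group at C-1; a fluoro group at C-4; a methyl group at C-4.
Substituent prefixes are cited in alphabetical order (multiplying prefixes like di-/tri- are ignored for ordering).
Assembling the pieces gives 1-bromo-4-fluoro-4-methylhexane.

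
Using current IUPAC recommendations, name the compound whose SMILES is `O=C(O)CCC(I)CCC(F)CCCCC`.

The longest chain bearing the –COOH group is 12 carbons long (dodecane).
A carboxylic acid (terminal –COOH) is the principal characteristic group, giving the suffix -oic acid.
The numbering direction is chosen so that the carboxylic acid carbon is C-1 by definition.
That gives a fluoro group at C-7; an iodo group at C-4.
Prefixes are listed alphabetically: fluoro, iodo.
Assembling the pieces gives 7-fluoro-4-iodododecanoic acid.

7-fluoro-4-iodododecanoic acid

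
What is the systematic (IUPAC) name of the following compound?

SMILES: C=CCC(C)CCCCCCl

9-chloro-4-methylnon-1-ene

The longest chain bearing the multiple bond is 9 carbons long (nonane).
The chain contains a C=C double bond, so the unsaturation ending is -ene.
The numbering direction is chosen so that numbering from this end puts the double bond at C-1 rather than C-8.
This places the double bond between C-1 and C-2; a chloro group at C-9; a methyl group at C-4.
Prefixes are listed alphabetically: chloro, methyl.
Assembling the pieces gives 9-chloro-4-methylnon-1-ene.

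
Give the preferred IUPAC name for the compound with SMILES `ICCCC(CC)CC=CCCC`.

The longest chain bearing the multiple bond is 10 carbons long (decane).
There is one C=C double bond, indicated by the ending -ene.
Choose the numbering such that numbering from this end puts the double bond at C-4 rather than C-6.
That gives the double bond between C-4 and C-5; an ethyl group at C-7; an iodo group at C-10.
The substituents are ordered alphabetically, ignoring any di-/tri- multipliers.
Assembling the pieces gives 7-ethyl-10-iododec-4-ene.

7-ethyl-10-iododec-4-ene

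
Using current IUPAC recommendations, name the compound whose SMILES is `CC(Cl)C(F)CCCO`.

5-chloro-4-fluorohexan-1-ol

The longest carbon chain that includes the –OH group has 6 carbons, so the parent hydride is hexane.
The highest-priority functional group is an alcohol (–OH), so the name ends in -ol.
Number the chain so that numbering from this end puts the hydroxyl group at C-1 rather than C-6.
That gives the hydroxyl at C-1; a chloro group at C-5; a fluoro group at C-4.
Prefixes are listed alphabetically: chloro, fluoro.
The name is 5-chloro-4-fluorohexan-1-ol.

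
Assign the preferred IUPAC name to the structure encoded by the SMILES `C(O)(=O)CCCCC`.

hexanoic acid

The longest chain bearing the –COOH group is 6 carbons long (hexane).
The principal characteristic group is a carboxylic acid (terminal –COOH), named with the suffix -oic acid.
Choose the numbering such that the carboxylic acid carbon is C-1 by definition.
Putting it together: hexanoic acid.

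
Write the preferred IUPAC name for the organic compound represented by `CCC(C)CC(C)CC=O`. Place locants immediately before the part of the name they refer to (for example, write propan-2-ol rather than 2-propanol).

Counting along the main chain through the –CHO group gives 7 carbons: the parent is heptane.
An aldehyde (terminal –CHO) is the principal characteristic group, giving the suffix -al.
Choose the numbering such that the aldehyde carbon is C-1 by definition.
That gives methyl groups at C-3 and C-5.
Putting it together: 3,5-dimethylheptanal.

3,5-dimethylheptanal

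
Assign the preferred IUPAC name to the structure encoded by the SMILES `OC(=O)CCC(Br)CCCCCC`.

4-bromodecanoic acid

The longest chain bearing the –COOH group is 10 carbons long (decane).
A carboxylic acid (terminal –COOH) is the principal characteristic group, giving the suffix -oic acid.
The numbering direction is chosen so that the carboxylic acid carbon is C-1 by definition.
This places a bromo group at C-4.
Putting it together: 4-bromodecanoic acid.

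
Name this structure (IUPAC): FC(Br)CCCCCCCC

The parent chain contains 9 carbons (nonane).
The numbering direction is chosen so that the substituent locant set {1,1} is lower than {9,9} at the first point of difference.
That gives a bromo group at C-1; a fluoro group at C-1.
Substituent prefixes are cited in alphabetical order (multiplying prefixes like di-/tri- are ignored for ordering).
Assembling the pieces gives 1-bromo-1-fluorononane.

1-bromo-1-fluorononane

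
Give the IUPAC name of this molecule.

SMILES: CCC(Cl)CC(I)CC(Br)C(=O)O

Counting along the main chain through the –COOH group gives 8 carbons: the parent is octane.
The principal characteristic group is a carboxylic acid (terminal –COOH), named with the suffix -oic acid.
The numbering direction is chosen so that the carboxylic acid carbon is C-1 by definition.
This places a bromo group at C-2; a chloro group at C-6; an iodo group at C-4.
Prefixes are listed alphabetically: bromo, chloro, iodo.
Putting it together: 2-bromo-6-chloro-4-iodooctanoic acid.

2-bromo-6-chloro-4-iodooctanoic acid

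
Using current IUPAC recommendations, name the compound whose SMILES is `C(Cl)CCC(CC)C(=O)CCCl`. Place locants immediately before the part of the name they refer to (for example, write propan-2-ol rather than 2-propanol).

The longest carbon chain that includes the carbonyl has 7 carbons, so the parent hydride is heptane.
A ketone (C=O on an internal carbon) is the principal characteristic group, giving the suffix -one.
Number the chain so that numbering from this end puts the carbonyl group at C-3 rather than C-5.
That gives the carbonyl at C-3; chloro groups at C-1 and C-7; an ethyl group at C-4.
Substituent prefixes are cited in alphabetical order (multiplying prefixes like di-/tri- are ignored for ordering).
Assembling the pieces gives 1,7-dichloro-4-ethylheptan-3-one.

1,7-dichloro-4-ethylheptan-3-one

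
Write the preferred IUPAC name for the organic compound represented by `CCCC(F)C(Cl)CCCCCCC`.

The longest continuous carbon chain has 12 atoms, so the parent hydride is dodecane.
Choose the numbering such that the substituent locant set {4,5} is lower than {8,9} at the first point of difference.
This places a chloro group at C-5; a fluoro group at C-4.
Prefixes are listed alphabetically: chloro, fluoro.
The name is 5-chloro-4-fluorododecane.

5-chloro-4-fluorododecane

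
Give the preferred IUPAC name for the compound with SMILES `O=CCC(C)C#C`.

The longest carbon chain that includes the –CHO group and the multiple bond has 5 carbons, so the parent hydride is pentane.
The principal characteristic group is an aldehyde (terminal –CHO), named with the suffix -al.
A C≡C triple bond in the chain gives the infix -yne-.
Number the chain so that the aldehyde carbon is C-1 by definition.
That gives the triple bond between C-4 and C-5; a methyl group at C-3.
Assembling the pieces gives 3-methylpent-4-ynal.

3-methylpent-4-ynal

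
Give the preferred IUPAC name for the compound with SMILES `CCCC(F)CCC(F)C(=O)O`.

2,5-difluorooctanoic acid

The longest carbon chain that includes the –COOH group has 8 carbons, so the parent hydride is octane.
The highest-priority functional group is a carboxylic acid (terminal –COOH), so the name ends in -oic acid.
Choose the numbering such that the carboxylic acid carbon is C-1 by definition.
This places fluoro groups at C-2 and C-5.
Putting it together: 2,5-difluorooctanoic acid.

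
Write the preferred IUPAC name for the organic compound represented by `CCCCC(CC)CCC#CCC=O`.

The longest carbon chain that includes the –CHO group and the multiple bond has 11 carbons, so the parent hydride is undecane.
An aldehyde (terminal –CHO) is the principal characteristic group, giving the suffix -al.
A C≡C triple bond in the chain gives the infix -yne-.
Choose the numbering such that the aldehyde carbon is C-1 by definition.
This places the triple bond between C-3 and C-4; an ethyl group at C-7.
Assembling the pieces gives 7-ethylundec-3-ynal.

7-ethylundec-3-ynal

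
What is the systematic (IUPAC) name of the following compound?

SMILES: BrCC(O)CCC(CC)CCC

1-bromo-5-ethyloctan-2-ol

The longest carbon chain that includes the –OH group has 8 carbons, so the parent hydride is octane.
An alcohol (–OH) is the principal characteristic group, giving the suffix -ol.
Choose the numbering such that numbering from this end puts the hydroxyl group at C-2 rather than C-7.
With this numbering: the hydroxyl at C-2; a bromo group at C-1; an ethyl group at C-5.
Prefixes are listed alphabetically: bromo, ethyl.
Assembling the pieces gives 1-bromo-5-ethyloctan-2-ol.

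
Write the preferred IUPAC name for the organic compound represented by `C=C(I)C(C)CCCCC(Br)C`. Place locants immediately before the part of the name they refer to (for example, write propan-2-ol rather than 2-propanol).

8-bromo-2-iodo-3-methylnon-1-ene

The longest carbon chain that includes the multiple bond has 9 carbons, so the parent hydride is nonane.
The chain contains a C=C double bond, so the unsaturation ending is -ene.
The numbering direction is chosen so that numbering from this end puts the double bond at C-1 rather than C-8.
This places the double bond between C-1 and C-2; a bromo group at C-8; an iodo group at C-2; a methyl group at C-3.
The substituents are ordered alphabetically, ignoring any di-/tri- multipliers.
Assembling the pieces gives 8-bromo-2-iodo-3-methylnon-1-ene.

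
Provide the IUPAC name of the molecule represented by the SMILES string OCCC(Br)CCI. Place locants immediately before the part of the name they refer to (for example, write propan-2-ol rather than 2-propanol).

3-bromo-5-iodopentan-1-ol

The longest carbon chain that includes the –OH group has 5 carbons, so the parent hydride is pentane.
An alcohol (–OH) is the principal characteristic group, giving the suffix -ol.
Number the chain so that numbering from this end puts the hydroxyl group at C-1 rather than C-5.
With this numbering: the hydroxyl at C-1; a bromo group at C-3; an iodo group at C-5.
The substituents are ordered alphabetically, ignoring any di-/tri- multipliers.
The name is 3-bromo-5-iodopentan-1-ol.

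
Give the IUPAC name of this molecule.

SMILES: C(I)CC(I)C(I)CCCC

1,3,4-triiodooctane

The parent chain contains 8 carbons (octane).
Choose the numbering such that the substituent locant set {1,3,4} is lower than {5,6,8} at the first point of difference.
With this numbering: iodo groups at C-1 and C-3 and C-4.
The name is 1,3,4-triiodooctane.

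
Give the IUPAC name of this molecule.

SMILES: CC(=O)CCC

Counting along the main chain through the carbonyl gives 5 carbons: the parent is pentane.
The highest-priority functional group is a ketone (C=O on an internal carbon), so the name ends in -one.
Number the chain so that numbering from this end puts the carbonyl group at C-2 rather than C-4.
This places the carbonyl at C-2.
Putting it together: pentan-2-one.

pentan-2-one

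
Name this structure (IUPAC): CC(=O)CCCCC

The longest chain bearing the carbonyl is 7 carbons long (heptane).
The highest-priority functional group is a ketone (C=O on an internal carbon), so the name ends in -one.
The numbering direction is chosen so that numbering from this end puts the carbonyl group at C-2 rather than C-6.
With this numbering: the carbonyl at C-2.
The name is heptan-2-one.

heptan-2-one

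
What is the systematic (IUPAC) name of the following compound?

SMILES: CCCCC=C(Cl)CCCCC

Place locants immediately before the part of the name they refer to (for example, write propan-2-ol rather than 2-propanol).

Counting along the main chain through the multiple bond gives 11 carbons: the parent is undecane.
The chain contains a C=C double bond, so the unsaturation ending is -ene.
The numbering direction is chosen so that numbering from this end puts the double bond at C-5 rather than C-6.
With this numbering: the double bond between C-5 and C-6; a chloro group at C-6.
The name is 6-chloroundec-5-ene.

6-chloroundec-5-ene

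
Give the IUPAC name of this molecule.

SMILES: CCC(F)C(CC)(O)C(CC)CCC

The longest chain bearing the –OH group is 8 carbons long (octane).
An alcohol (–OH) is the principal characteristic group, giving the suffix -ol.
Choose the numbering such that numbering from this end puts the hydroxyl group at C-4 rather than C-5.
This places the hydroxyl at C-4; ethyl groups at C-4 and C-5; a fluoro group at C-3.
Prefixes are listed alphabetically: ethyl, fluoro.
Assembling the pieces gives 4,5-diethyl-3-fluorooctan-4-ol.

4,5-diethyl-3-fluorooctan-4-ol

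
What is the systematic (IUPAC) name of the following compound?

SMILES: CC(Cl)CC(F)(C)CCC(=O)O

6-chloro-4-fluoro-4-methylheptanoic acid

The longest carbon chain that includes the –COOH group has 7 carbons, so the parent hydride is heptane.
The principal characteristic group is a carboxylic acid (terminal –COOH), named with the suffix -oic acid.
The numbering direction is chosen so that the carboxylic acid carbon is C-1 by definition.
With this numbering: a chloro group at C-6; a fluoro group at C-4; a methyl group at C-4.
Substituent prefixes are cited in alphabetical order (multiplying prefixes like di-/tri- are ignored for ordering).
The name is 6-chloro-4-fluoro-4-methylheptanoic acid.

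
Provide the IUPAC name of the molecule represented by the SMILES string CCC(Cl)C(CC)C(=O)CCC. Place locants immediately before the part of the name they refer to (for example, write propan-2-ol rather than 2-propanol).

6-chloro-5-ethyloctan-4-one

The longest chain bearing the carbonyl is 8 carbons long (octane).
A ketone (C=O on an internal carbon) is the principal characteristic group, giving the suffix -one.
The numbering direction is chosen so that numbering from this end puts the carbonyl group at C-4 rather than C-5.
With this numbering: the carbonyl at C-4; a chloro group at C-6; an ethyl group at C-5.
The substituents are ordered alphabetically, ignoring any di-/tri- multipliers.
The name is 6-chloro-5-ethyloctan-4-one.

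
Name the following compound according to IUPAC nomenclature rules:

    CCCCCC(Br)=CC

The longest carbon chain that includes the multiple bond has 8 carbons, so the parent hydride is octane.
There is one C=C double bond, indicated by the ending -ene.
The numbering direction is chosen so that numbering from this end puts the double bond at C-2 rather than C-6.
That gives the double bond between C-2 and C-3; a bromo group at C-3.
Assembling the pieces gives 3-bromooct-2-ene.

3-bromooct-2-ene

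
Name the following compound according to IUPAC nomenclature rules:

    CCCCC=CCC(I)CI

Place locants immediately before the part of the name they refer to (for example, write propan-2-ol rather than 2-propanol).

1,2-diiodonon-4-ene

Counting along the main chain through the multiple bond gives 9 carbons: the parent is nonane.
There is one C=C double bond, indicated by the ending -ene.
Number the chain so that numbering from this end puts the double bond at C-4 rather than C-5.
This places the double bond between C-4 and C-5; iodo groups at C-1 and C-2.
Putting it together: 1,2-diiodonon-4-ene.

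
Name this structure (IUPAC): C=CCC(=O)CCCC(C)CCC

8-methylundec-1-en-4-one

The longest chain bearing the carbonyl and the multiple bond is 11 carbons long (undecane).
The highest-priority functional group is a ketone (C=O on an internal carbon), so the name ends in -one.
The chain contains a C=C double bond, so the unsaturation ending is -ene.
Choose the numbering such that numbering from this end puts the carbonyl group at C-4 rather than C-8.
With this numbering: the carbonyl at C-4; the double bond between C-1 and C-2; a methyl group at C-8.
The name is 8-methylundec-1-en-4-one.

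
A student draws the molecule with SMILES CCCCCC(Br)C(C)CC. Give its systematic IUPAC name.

The parent chain contains 9 carbons (nonane).
The numbering direction is chosen so that the substituent locant set {3,4} is lower than {6,7} at the first point of difference.
This places a bromo group at C-4; a methyl group at C-3.
Substituent prefixes are cited in alphabetical order (multiplying prefixes like di-/tri- are ignored for ordering).
The name is 4-bromo-3-methylnonane.

4-bromo-3-methylnonane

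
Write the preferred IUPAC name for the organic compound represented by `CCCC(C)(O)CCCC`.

4-methyloctan-4-ol

The longest carbon chain that includes the –OH group has 8 carbons, so the parent hydride is octane.
An alcohol (–OH) is the principal characteristic group, giving the suffix -ol.
Number the chain so that numbering from this end puts the hydroxyl group at C-4 rather than C-5.
This places the hydroxyl at C-4; a methyl group at C-4.
The name is 4-methyloctan-4-ol.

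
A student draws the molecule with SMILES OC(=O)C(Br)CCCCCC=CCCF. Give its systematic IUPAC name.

2-bromo-11-fluoroundec-8-enoic acid

The longest chain bearing the –COOH group and the multiple bond is 11 carbons long (undecane).
The principal characteristic group is a carboxylic acid (terminal –COOH), named with the suffix -oic acid.
There is one C=C double bond, indicated by the ending -ene.
Number the chain so that the carboxylic acid carbon is C-1 by definition.
This places the double bond between C-8 and C-9; a bromo group at C-2; a fluoro group at C-11.
Substituent prefixes are cited in alphabetical order (multiplying prefixes like di-/tri- are ignored for ordering).
Assembling the pieces gives 2-bromo-11-fluoroundec-8-enoic acid.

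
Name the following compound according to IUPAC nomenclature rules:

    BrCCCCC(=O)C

6-bromohexan-2-one

The longest chain bearing the carbonyl is 6 carbons long (hexane).
The principal characteristic group is a ketone (C=O on an internal carbon), named with the suffix -one.
Number the chain so that numbering from this end puts the carbonyl group at C-2 rather than C-5.
That gives the carbonyl at C-2; a bromo group at C-6.
Assembling the pieces gives 6-bromohexan-2-one.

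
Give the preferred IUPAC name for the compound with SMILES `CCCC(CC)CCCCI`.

5-ethyl-1-iodooctane

The longest continuous carbon chain has 8 atoms, so the parent hydride is octane.
Choose the numbering such that the substituent locant set {1,5} is lower than {4,8} at the first point of difference.
That gives an ethyl group at C-5; an iodo group at C-1.
Prefixes are listed alphabetically: ethyl, iodo.
Putting it together: 5-ethyl-1-iodooctane.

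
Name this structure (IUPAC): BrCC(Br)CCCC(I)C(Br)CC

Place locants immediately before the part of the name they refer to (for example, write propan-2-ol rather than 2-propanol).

The longest continuous carbon chain has 9 atoms, so the parent hydride is nonane.
Choose the numbering such that the substituent locant set {1,2,6,7} is lower than {3,4,8,9} at the first point of difference.
That gives bromo groups at C-1 and C-2 and C-7; an iodo group at C-6.
Substituent prefixes are cited in alphabetical order (multiplying prefixes like di-/tri- are ignored for ordering).
Assembling the pieces gives 1,2,7-tribromo-6-iodononane.

1,2,7-tribromo-6-iodononane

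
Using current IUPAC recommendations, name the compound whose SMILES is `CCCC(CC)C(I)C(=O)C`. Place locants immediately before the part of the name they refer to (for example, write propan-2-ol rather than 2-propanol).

The longest carbon chain that includes the carbonyl has 7 carbons, so the parent hydride is heptane.
The highest-priority functional group is a ketone (C=O on an internal carbon), so the name ends in -one.
The numbering direction is chosen so that numbering from this end puts the carbonyl group at C-2 rather than C-6.
With this numbering: the carbonyl at C-2; an ethyl group at C-4; an iodo group at C-3.
Substituent prefixes are cited in alphabetical order (multiplying prefixes like di-/tri- are ignored for ordering).
The name is 4-ethyl-3-iodoheptan-2-one.

4-ethyl-3-iodoheptan-2-one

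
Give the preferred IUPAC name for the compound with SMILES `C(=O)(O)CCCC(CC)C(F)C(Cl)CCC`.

Counting along the main chain through the –COOH group gives 10 carbons: the parent is decane.
The principal characteristic group is a carboxylic acid (terminal –COOH), named with the suffix -oic acid.
Choose the numbering such that the carboxylic acid carbon is C-1 by definition.
With this numbering: a chloro group at C-7; an ethyl group at C-5; a fluoro group at C-6.
Substituent prefixes are cited in alphabetical order (multiplying prefixes like di-/tri- are ignored for ordering).
Assembling the pieces gives 7-chloro-5-ethyl-6-fluorodecanoic acid.

7-chloro-5-ethyl-6-fluorodecanoic acid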